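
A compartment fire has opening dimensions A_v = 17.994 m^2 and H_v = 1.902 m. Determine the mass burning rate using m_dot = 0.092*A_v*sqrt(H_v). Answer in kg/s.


sqrt(H_v) = 1.3791
m_dot = 0.092 * 17.994 * 1.3791 = 2.2831 kg/s

2.2831 kg/s


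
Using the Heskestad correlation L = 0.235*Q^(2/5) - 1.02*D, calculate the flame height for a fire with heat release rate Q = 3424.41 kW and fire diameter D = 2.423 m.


Q^(2/5) = 25.932
0.235 * Q^(2/5) = 6.0940
1.02 * D = 2.4715
L = 3.6225 m

3.6225 m


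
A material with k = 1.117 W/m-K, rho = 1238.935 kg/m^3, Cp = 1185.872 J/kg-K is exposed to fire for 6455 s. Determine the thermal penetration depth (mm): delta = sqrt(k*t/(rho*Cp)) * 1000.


alpha = 1.117 / (1238.935 * 1185.872) = 7.6027e-07 m^2/s
alpha * t = 0.0049075
delta = sqrt(0.0049075) * 1000 = 70.054 mm

70.054 mm


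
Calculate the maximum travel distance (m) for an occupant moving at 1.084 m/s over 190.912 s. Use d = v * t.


d = 1.084 * 190.912 = 206.95 m

206.95 m


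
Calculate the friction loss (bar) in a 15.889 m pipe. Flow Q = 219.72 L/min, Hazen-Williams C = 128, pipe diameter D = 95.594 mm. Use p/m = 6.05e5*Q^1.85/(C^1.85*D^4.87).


Q^1.85 = 21501
C^1.85 = 7913.0
D^4.87 = 4.4126e+09
p/m = 0.00037254 bar/m
p_total = 0.00037254 * 15.889 = 0.0059194 bar

0.0059194 bar


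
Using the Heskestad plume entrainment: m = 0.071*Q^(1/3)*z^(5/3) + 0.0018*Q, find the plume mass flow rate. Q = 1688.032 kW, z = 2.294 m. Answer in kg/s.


Q^(1/3) = 11.907
z^(5/3) = 3.9901
First term = 0.071 * 11.907 * 3.9901 = 3.3732
Second term = 0.0018 * 1688.032 = 3.0385
m = 6.4116 kg/s

6.4116 kg/s


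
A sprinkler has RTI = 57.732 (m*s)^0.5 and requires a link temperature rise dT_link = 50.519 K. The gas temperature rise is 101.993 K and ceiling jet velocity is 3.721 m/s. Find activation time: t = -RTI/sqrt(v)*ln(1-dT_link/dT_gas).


dT_link/dT_gas = 0.49532
ln(1 - 0.49532) = -0.68383
t = -57.732 / sqrt(3.721) * -0.68383 = 20.466 s

20.466 s


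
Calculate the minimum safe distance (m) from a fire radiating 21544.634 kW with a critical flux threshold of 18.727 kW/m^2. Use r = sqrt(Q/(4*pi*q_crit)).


4*pi*q_crit = 235.33
Q/(4*pi*q_crit) = 91.551
r = sqrt(91.551) = 9.5682 m

9.5682 m


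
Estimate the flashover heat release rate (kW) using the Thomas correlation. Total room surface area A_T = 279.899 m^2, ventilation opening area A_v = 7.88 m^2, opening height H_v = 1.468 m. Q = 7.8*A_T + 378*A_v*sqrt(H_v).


7.8*A_T = 2183.2
sqrt(H_v) = 1.2116
378*A_v*sqrt(H_v) = 3609.0
Q = 2183.2 + 3609.0 = 5792.2 kW

5792.2 kW


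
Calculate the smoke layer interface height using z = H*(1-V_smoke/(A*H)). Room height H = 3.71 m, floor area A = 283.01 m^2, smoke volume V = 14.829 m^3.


V/(A*H) = 0.014123
1 - 0.014123 = 0.98588
z = 3.71 * 0.98588 = 3.6576 m

3.6576 m


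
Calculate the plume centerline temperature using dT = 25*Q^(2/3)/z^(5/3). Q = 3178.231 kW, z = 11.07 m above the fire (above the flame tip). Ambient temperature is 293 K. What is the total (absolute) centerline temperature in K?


Q^(2/3) = 216.17
z^(5/3) = 54.985
dT = 25 * 216.17 / 54.985 = 98.284 K
T = 293 + 98.284 = 391.28 K

391.28 K


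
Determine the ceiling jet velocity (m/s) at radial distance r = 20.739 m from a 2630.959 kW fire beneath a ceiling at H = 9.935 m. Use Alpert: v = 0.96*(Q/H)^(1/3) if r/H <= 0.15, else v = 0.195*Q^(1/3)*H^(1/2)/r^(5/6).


r/H = 20.739 / 9.935 = 2.0875
r/H > 0.15, so v = 0.195*Q^(1/3)*H^(1/2)/r^(5/6)
Q^(1/3) = 13.805
H^(1/2) = 3.1520
r^(5/6) = 12.512
v = 0.195 * 13.805 * 3.1520 / 12.512 = 0.67816 m/s

0.67816 m/s


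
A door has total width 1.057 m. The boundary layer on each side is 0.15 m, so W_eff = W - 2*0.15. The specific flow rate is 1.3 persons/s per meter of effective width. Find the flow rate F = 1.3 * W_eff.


W_eff = 1.057 - 0.30 = 0.757 m
F = 1.3 * 0.757 = 0.98410 persons/s

0.98410 persons/s


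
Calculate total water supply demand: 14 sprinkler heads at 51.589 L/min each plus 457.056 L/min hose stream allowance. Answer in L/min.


Sprinkler demand = 14 * 51.589 = 722.246 L/min
Total = 722.246 + 457.056 = 1179.302 L/min

1179.302 L/min


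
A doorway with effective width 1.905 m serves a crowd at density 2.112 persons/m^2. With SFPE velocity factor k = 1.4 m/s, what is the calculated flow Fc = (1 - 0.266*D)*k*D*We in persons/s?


1 - 0.266*D = 1 - 0.266*2.112 = 0.43821
Fs = 0.43821 * 1.4 * 2.112 = 1.2957 persons/(s*m)
Fc = 1.2957 * 1.905 = 2.4683 persons/s

2.4683 persons/s


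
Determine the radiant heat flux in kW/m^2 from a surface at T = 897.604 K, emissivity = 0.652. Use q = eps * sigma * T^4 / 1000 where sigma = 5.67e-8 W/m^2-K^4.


T^4 = 6.4914e+11
q = 0.652 * 5.67e-8 * 6.4914e+11 / 1000 = 23.998 kW/m^2

23.998 kW/m^2


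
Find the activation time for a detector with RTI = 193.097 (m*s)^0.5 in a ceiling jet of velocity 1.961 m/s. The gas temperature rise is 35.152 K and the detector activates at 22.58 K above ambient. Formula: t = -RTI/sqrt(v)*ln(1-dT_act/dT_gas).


dT_act/dT_gas = 0.64235
ln(1 - 0.64235) = -1.0282
t = -193.097 / sqrt(1.961) * -1.0282 = 141.78 s

141.78 s


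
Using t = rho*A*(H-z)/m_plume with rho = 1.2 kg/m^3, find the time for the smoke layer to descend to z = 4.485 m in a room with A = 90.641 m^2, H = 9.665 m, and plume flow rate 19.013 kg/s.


H - z = 5.18 m
t = 1.2 * 90.641 * 5.18 / 19.013 = 29.634 s

29.634 s


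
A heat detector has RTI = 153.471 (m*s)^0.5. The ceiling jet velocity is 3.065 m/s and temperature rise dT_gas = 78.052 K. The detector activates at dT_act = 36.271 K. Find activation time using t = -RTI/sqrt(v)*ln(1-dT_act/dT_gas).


dT_act/dT_gas = 0.46470
ln(1 - 0.46470) = -0.62493
t = -153.471 / sqrt(3.065) * -0.62493 = 54.783 s

54.783 s


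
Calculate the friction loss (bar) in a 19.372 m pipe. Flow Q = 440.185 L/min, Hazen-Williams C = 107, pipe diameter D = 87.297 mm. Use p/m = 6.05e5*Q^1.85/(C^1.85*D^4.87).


Q^1.85 = 77754
C^1.85 = 5680.2
D^4.87 = 2.8357e+09
p/m = 0.0029205 bar/m
p_total = 0.0029205 * 19.372 = 0.056575 bar

0.056575 bar


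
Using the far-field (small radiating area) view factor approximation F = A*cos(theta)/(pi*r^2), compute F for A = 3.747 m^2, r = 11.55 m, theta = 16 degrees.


cos(16 deg) = 0.96126
pi*r^2 = 419.10
F = 3.747 * 0.96126 / 419.10 = 0.0085943

0.0085943


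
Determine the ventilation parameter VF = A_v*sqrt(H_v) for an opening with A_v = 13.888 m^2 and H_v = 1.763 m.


sqrt(H_v) = 1.3278
VF = 13.888 * 1.3278 = 18.440 m^(5/2)

18.440 m^(5/2)


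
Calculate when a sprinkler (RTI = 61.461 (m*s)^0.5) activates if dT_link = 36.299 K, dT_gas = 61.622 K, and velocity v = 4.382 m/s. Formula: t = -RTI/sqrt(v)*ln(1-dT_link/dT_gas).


dT_link/dT_gas = 0.58906
ln(1 - 0.58906) = -0.88931
t = -61.461 / sqrt(4.382) * -0.88931 = 26.110 s

26.110 s


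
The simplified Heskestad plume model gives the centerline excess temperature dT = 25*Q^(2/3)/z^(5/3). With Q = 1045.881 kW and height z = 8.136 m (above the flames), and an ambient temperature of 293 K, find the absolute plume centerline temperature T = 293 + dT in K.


Q^(2/3) = 103.04
z^(5/3) = 32.912
dT = 25 * 103.04 / 32.912 = 78.267 K
T = 293 + 78.267 = 371.27 K

371.27 K


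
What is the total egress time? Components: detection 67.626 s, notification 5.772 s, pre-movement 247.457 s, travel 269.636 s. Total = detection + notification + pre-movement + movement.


Total = 67.626 + 5.772 + 247.457 + 269.636 = 590.491 s

590.491 s


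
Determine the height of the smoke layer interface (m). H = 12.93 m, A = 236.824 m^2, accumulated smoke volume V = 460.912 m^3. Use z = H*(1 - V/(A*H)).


V/(A*H) = 0.15052
1 - 0.15052 = 0.84948
z = 12.93 * 0.84948 = 10.984 m

10.984 m


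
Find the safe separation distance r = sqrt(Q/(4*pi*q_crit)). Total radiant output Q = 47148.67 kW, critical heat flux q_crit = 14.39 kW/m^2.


4*pi*q_crit = 180.83
Q/(4*pi*q_crit) = 260.73
r = sqrt(260.73) = 16.147 m

16.147 m


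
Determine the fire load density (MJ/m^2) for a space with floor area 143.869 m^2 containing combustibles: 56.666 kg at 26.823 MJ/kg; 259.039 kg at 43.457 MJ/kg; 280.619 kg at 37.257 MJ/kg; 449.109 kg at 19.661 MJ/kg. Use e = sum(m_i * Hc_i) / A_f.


Total energy = 56.666*26.823 + 259.039*43.457 + 280.619*37.257 + 449.109*19.661
= 1519.952 + 11257.06 + 10455.02 + 8829.932
= 32061.96 MJ
e = 32061.96 / 143.869 = 222.86 MJ/m^2

222.86 MJ/m^2


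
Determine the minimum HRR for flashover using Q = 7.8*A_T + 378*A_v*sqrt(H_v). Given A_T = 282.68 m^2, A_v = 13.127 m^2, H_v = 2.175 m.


7.8*A_T = 2204.904
sqrt(H_v) = 1.4748
378*A_v*sqrt(H_v) = 7317.9
Q = 2204.904 + 7317.9 = 9522.8 kW

9522.8 kW


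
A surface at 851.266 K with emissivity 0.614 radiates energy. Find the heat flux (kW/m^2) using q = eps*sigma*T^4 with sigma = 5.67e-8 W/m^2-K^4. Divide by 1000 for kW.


T^4 = 5.2512e+11
q = 0.614 * 5.67e-8 * 5.2512e+11 / 1000 = 18.282 kW/m^2

18.282 kW/m^2


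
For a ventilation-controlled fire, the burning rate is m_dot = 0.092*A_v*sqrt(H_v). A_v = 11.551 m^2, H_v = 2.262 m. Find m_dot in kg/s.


sqrt(H_v) = 1.5040
m_dot = 0.092 * 11.551 * 1.5040 = 1.5983 kg/s

1.5983 kg/s


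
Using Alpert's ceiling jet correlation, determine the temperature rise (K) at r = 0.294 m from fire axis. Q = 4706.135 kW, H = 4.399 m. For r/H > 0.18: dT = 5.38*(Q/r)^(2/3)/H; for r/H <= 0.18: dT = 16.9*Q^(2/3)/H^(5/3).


r/H = 0.294 / 4.399 = 0.066833
r/H <= 0.18, so dT = 16.9*Q^(2/3)/H^(5/3)
Q^(2/3) = 280.83
H^(5/3) = 11.810
dT = 16.9 * 280.83 / 11.810 = 401.86 K

401.86 K


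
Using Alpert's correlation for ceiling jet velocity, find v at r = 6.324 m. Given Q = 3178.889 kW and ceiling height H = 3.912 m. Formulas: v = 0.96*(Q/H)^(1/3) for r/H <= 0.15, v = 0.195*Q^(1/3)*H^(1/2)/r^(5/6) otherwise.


r/H = 6.324 / 3.912 = 1.6166
r/H > 0.15, so v = 0.195*Q^(1/3)*H^(1/2)/r^(5/6)
Q^(1/3) = 14.704
H^(1/2) = 1.9779
r^(5/6) = 4.6504
v = 0.195 * 14.704 * 1.9779 / 4.6504 = 1.2195 m/s

1.2195 m/s


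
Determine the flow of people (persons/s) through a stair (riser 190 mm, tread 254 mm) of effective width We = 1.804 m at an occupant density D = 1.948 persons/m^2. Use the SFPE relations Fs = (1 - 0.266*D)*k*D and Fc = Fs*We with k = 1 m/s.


1 - 0.266*D = 1 - 0.266*1.948 = 0.48183
Fs = 0.48183 * 1 * 1.948 = 0.93861 persons/(s*m)
Fc = 0.93861 * 1.804 = 1.6933 persons/s

1.6933 persons/s


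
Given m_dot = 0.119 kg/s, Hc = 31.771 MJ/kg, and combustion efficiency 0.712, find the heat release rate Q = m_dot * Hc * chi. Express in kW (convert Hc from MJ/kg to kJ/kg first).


Hc = 31.771 MJ/kg = 31.771 * 1000 kJ/kg = 31771 kJ/kg
Q = 0.119 kg/s * 31771 kJ/kg * 0.712 = 2691.9 kW

2691.9 kW


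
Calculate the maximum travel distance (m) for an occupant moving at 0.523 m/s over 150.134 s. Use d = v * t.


d = 0.523 * 150.134 = 78.520 m

78.520 m


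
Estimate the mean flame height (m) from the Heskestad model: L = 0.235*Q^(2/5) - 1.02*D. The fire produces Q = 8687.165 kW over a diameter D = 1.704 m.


Q^(2/5) = 37.631
0.235 * Q^(2/5) = 8.8434
1.02 * D = 1.7381
L = 7.1053 m

7.1053 m


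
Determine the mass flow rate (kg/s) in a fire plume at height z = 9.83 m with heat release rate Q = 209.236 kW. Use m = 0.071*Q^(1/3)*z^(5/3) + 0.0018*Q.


Q^(1/3) = 5.9367
z^(5/3) = 45.108
First term = 0.071 * 5.9367 * 45.108 = 19.013
Second term = 0.0018 * 209.236 = 0.37662
m = 19.390 kg/s

19.390 kg/s


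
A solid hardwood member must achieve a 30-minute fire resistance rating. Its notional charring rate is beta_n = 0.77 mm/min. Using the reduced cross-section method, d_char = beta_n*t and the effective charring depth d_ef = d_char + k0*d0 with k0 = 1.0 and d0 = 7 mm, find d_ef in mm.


d_char = 0.77 * 30 = 23.1 mm
d_ef = 23.1 + 1.0*7 = 30.1 mm

30.1 mm


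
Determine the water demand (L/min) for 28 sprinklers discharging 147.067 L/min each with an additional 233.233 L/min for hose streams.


Sprinkler demand = 28 * 147.067 = 4117.876 L/min
Total = 4117.876 + 233.233 = 4351.109 L/min

4351.109 L/min


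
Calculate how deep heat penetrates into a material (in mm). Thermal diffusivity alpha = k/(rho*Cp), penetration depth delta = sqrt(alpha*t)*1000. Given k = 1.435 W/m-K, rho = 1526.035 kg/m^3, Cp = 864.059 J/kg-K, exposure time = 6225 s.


alpha = 1.435 / (1526.035 * 864.059) = 1.0883e-06 m^2/s
alpha * t = 0.0067746
delta = sqrt(0.0067746) * 1000 = 82.308 mm

82.308 mm


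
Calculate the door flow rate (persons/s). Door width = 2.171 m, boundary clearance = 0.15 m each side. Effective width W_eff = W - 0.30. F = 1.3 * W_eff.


W_eff = 2.171 - 0.30 = 1.871 m
F = 1.3 * 1.871 = 2.4323 persons/s

2.4323 persons/s


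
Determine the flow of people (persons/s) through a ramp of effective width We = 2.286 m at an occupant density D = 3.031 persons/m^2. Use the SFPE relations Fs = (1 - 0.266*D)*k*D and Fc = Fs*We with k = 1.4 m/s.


1 - 0.266*D = 1 - 0.266*3.031 = 0.19375
Fs = 0.19375 * 1.4 * 3.031 = 0.82218 persons/(s*m)
Fc = 0.82218 * 2.286 = 1.8795 persons/s

1.8795 persons/s


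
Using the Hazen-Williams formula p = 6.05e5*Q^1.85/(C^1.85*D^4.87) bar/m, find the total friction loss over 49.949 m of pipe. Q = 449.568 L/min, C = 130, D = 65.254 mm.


Q^1.85 = 80848
C^1.85 = 8143.2
D^4.87 = 6.8728e+08
p/m = 0.0087397 bar/m
p_total = 0.0087397 * 49.949 = 0.43654 bar

0.43654 bar


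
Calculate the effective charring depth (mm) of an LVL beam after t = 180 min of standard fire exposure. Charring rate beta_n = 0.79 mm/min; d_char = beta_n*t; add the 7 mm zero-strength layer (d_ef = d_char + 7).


d_char = 0.79 * 180 = 142.2 mm
d_ef = 142.2 + 1.0*7 = 149.2 mm

149.2 mm


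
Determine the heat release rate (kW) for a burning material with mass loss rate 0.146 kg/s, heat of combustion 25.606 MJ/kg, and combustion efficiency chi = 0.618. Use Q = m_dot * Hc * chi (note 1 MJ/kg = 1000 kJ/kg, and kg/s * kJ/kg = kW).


Hc = 25.606 MJ/kg = 25.606 * 1000 kJ/kg = 25606 kJ/kg
Q = 0.146 kg/s * 25606 kJ/kg * 0.618 = 2310.4 kW

2310.4 kW


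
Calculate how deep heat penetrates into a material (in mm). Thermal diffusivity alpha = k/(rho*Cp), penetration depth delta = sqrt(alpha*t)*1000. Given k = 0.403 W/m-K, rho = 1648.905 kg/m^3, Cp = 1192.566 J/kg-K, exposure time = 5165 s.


alpha = 0.403 / (1648.905 * 1192.566) = 2.0494e-07 m^2/s
alpha * t = 0.0010585
delta = sqrt(0.0010585) * 1000 = 32.535 mm

32.535 mm


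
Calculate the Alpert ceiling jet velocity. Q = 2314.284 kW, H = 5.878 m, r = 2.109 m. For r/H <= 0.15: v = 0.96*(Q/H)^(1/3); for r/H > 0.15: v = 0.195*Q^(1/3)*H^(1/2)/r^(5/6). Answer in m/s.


r/H = 2.109 / 5.878 = 0.35880
r/H > 0.15, so v = 0.195*Q^(1/3)*H^(1/2)/r^(5/6)
Q^(1/3) = 13.227
H^(1/2) = 2.4245
r^(5/6) = 1.8624
v = 0.195 * 13.227 * 2.4245 / 1.8624 = 3.3578 m/s

3.3578 m/s


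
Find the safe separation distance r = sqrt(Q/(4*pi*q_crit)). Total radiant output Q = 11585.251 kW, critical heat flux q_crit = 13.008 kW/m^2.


4*pi*q_crit = 163.46
Q/(4*pi*q_crit) = 70.874
r = sqrt(70.874) = 8.4187 m

8.4187 m


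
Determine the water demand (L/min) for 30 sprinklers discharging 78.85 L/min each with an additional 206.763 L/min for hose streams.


Sprinkler demand = 30 * 78.85 = 2365.5 L/min
Total = 2365.5 + 206.763 = 2572.263 L/min

2572.263 L/min


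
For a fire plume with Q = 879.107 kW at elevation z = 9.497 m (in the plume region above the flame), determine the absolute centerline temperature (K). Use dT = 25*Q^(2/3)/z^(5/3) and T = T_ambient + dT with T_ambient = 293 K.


Q^(2/3) = 91.769
z^(5/3) = 42.590
dT = 25 * 91.769 / 42.590 = 53.867 K
T = 293 + 53.867 = 346.87 K

346.87 K


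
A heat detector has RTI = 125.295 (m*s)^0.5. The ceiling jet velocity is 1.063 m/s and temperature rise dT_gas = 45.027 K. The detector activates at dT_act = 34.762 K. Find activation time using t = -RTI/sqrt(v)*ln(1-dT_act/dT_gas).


dT_act/dT_gas = 0.77203
ln(1 - 0.77203) = -1.4785
t = -125.295 / sqrt(1.063) * -1.4785 = 179.68 s

179.68 s


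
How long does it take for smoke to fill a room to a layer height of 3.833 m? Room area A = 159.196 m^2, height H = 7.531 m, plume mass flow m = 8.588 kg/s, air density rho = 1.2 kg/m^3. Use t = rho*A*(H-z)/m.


H - z = 3.698 m
t = 1.2 * 159.196 * 3.698 / 8.588 = 82.260 s

82.260 s


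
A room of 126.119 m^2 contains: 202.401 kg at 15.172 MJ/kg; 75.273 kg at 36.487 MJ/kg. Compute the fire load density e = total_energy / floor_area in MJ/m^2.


Total energy = 202.401*15.172 + 75.273*36.487
= 3070.828 + 2746.486
= 5817.314 MJ
e = 5817.314 / 126.119 = 46.126 MJ/m^2

46.126 MJ/m^2


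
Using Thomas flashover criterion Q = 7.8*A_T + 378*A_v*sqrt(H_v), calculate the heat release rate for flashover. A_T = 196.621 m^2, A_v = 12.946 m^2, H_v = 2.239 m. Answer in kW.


7.8*A_T = 1533.6
sqrt(H_v) = 1.4963
378*A_v*sqrt(H_v) = 7322.4
Q = 1533.6 + 7322.4 = 8856.1 kW

8856.1 kW


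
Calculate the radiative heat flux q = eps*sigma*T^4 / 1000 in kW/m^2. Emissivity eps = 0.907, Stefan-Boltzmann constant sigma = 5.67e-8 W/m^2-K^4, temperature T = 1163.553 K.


T^4 = 1.8329e+12
q = 0.907 * 5.67e-8 * 1.8329e+12 / 1000 = 94.262 kW/m^2

94.262 kW/m^2


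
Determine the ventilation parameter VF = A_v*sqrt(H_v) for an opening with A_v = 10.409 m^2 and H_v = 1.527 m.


sqrt(H_v) = 1.2357
VF = 10.409 * 1.2357 = 12.863 m^(5/2)

12.863 m^(5/2)


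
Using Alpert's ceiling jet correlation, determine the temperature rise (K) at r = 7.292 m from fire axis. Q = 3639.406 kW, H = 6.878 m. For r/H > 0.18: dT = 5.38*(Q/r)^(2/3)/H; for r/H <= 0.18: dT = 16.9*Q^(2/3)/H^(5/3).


r/H = 7.292 / 6.878 = 1.0602
r/H > 0.18, so dT = 5.38*(Q/r)^(2/3)/H
Q/r = 499.10
(Q/r)^(2/3) = 62.920
dT = 5.38 * 62.920 / 6.878 = 49.216 K

49.216 K


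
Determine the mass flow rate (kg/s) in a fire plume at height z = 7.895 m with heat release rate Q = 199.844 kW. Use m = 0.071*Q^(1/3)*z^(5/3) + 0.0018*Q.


Q^(1/3) = 5.8465
z^(5/3) = 31.303
First term = 0.071 * 5.8465 * 31.303 = 12.994
Second term = 0.0018 * 199.844 = 0.35972
m = 13.354 kg/s

13.354 kg/s


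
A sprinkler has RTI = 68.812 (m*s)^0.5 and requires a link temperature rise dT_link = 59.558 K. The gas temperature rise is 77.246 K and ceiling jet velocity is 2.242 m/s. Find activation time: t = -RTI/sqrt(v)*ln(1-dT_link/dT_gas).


dT_link/dT_gas = 0.77102
ln(1 - 0.77102) = -1.4741
t = -68.812 / sqrt(2.242) * -1.4741 = 67.745 s

67.745 s


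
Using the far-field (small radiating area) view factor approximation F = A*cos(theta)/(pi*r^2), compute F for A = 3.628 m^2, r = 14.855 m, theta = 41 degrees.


cos(41 deg) = 0.75471
pi*r^2 = 693.26
F = 3.628 * 0.75471 / 693.26 = 0.0039496

0.0039496


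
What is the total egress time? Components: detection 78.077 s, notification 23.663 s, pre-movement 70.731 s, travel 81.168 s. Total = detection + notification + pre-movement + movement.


Total = 78.077 + 23.663 + 70.731 + 81.168 = 253.639 s

253.639 s


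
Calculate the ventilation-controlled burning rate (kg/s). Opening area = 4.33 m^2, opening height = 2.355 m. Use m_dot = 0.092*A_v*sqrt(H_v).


sqrt(H_v) = 1.5346
m_dot = 0.092 * 4.33 * 1.5346 = 0.61132 kg/s

0.61132 kg/s


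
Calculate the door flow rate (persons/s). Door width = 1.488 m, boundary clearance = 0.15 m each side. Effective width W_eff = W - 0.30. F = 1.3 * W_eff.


W_eff = 1.488 - 0.30 = 1.188 m
F = 1.3 * 1.188 = 1.5444 persons/s

1.5444 persons/s


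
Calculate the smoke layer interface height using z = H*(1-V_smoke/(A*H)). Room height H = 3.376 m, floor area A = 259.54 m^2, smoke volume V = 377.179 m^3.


V/(A*H) = 0.43047
1 - 0.43047 = 0.56953
z = 3.376 * 0.56953 = 1.9227 m

1.9227 m


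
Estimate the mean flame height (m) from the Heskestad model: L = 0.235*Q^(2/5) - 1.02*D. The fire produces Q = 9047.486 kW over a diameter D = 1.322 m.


Q^(2/5) = 38.248
0.235 * Q^(2/5) = 8.9883
1.02 * D = 1.3484
L = 7.6399 m

7.6399 m


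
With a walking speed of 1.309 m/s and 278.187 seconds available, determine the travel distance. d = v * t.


d = 1.309 * 278.187 = 364.15 m

364.15 m


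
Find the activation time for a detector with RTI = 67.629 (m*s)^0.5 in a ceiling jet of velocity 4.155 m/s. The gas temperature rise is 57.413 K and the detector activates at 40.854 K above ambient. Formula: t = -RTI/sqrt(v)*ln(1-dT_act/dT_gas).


dT_act/dT_gas = 0.71158
ln(1 - 0.71158) = -1.2433
t = -67.629 / sqrt(4.155) * -1.2433 = 41.251 s

41.251 s


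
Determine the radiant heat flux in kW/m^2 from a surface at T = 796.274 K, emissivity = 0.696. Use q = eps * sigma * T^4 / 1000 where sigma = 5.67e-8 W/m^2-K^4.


T^4 = 4.0202e+11
q = 0.696 * 5.67e-8 * 4.0202e+11 / 1000 = 15.865 kW/m^2

15.865 kW/m^2


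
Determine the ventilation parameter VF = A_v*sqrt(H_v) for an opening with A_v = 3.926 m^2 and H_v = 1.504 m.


sqrt(H_v) = 1.2264
VF = 3.926 * 1.2264 = 4.8148 m^(5/2)

4.8148 m^(5/2)


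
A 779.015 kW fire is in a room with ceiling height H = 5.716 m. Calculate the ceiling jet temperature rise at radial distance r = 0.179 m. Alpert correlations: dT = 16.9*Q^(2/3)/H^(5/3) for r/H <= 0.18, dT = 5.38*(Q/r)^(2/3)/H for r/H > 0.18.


r/H = 0.179 / 5.716 = 0.031316
r/H <= 0.18, so dT = 16.9*Q^(2/3)/H^(5/3)
Q^(2/3) = 84.664
H^(5/3) = 18.273
dT = 16.9 * 84.664 / 18.273 = 78.300 K

78.300 K


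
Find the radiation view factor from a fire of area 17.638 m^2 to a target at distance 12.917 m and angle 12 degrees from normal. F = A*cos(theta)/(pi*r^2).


cos(12 deg) = 0.97815
pi*r^2 = 524.17
F = 17.638 * 0.97815 / 524.17 = 0.032914

0.032914


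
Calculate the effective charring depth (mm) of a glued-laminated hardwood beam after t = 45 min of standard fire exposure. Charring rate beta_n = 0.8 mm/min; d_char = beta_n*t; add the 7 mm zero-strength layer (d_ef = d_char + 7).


d_char = 0.8 * 45 = 36 mm
d_ef = 36 + 1.0*7 = 43 mm

43 mm


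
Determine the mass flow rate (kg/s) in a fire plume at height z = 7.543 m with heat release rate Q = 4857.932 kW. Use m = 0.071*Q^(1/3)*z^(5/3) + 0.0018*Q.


Q^(1/3) = 16.936
z^(5/3) = 29.012
First term = 0.071 * 16.936 * 29.012 = 34.886
Second term = 0.0018 * 4857.932 = 8.7443
m = 43.630 kg/s

43.630 kg/s


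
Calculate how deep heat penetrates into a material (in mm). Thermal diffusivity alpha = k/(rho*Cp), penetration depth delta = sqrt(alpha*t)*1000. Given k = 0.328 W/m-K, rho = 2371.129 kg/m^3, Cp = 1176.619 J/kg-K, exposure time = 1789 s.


alpha = 0.328 / (2371.129 * 1176.619) = 1.1757e-07 m^2/s
alpha * t = 0.00021033
delta = sqrt(0.00021033) * 1000 = 14.503 mm

14.503 mm


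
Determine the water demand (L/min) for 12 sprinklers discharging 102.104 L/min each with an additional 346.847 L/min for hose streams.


Sprinkler demand = 12 * 102.104 = 1225.248 L/min
Total = 1225.248 + 346.847 = 1572.095 L/min

1572.095 L/min


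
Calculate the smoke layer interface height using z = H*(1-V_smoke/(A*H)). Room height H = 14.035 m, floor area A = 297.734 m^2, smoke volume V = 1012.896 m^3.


V/(A*H) = 0.24240
1 - 0.24240 = 0.75760
z = 14.035 * 0.75760 = 10.633 m

10.633 m


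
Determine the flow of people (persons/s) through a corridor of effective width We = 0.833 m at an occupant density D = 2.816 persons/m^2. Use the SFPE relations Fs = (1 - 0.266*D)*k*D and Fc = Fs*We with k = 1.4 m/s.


1 - 0.266*D = 1 - 0.266*2.816 = 0.25094
Fs = 0.25094 * 1.4 * 2.816 = 0.98932 persons/(s*m)
Fc = 0.98932 * 0.833 = 0.82410 persons/s

0.82410 persons/s


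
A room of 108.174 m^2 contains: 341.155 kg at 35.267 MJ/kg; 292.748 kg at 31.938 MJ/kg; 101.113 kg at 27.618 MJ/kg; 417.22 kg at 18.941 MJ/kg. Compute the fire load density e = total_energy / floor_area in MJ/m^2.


Total energy = 341.155*35.267 + 292.748*31.938 + 101.113*27.618 + 417.22*18.941
= 12031.51 + 9349.786 + 2792.539 + 7902.564
= 32076.40 MJ
e = 32076.40 / 108.174 = 296.53 MJ/m^2

296.53 MJ/m^2


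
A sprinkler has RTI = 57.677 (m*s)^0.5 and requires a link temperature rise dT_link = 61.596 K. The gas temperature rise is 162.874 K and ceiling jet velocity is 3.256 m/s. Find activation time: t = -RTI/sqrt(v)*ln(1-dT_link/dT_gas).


dT_link/dT_gas = 0.37818
ln(1 - 0.37818) = -0.47511
t = -57.677 / sqrt(3.256) * -0.47511 = 15.186 s

15.186 s


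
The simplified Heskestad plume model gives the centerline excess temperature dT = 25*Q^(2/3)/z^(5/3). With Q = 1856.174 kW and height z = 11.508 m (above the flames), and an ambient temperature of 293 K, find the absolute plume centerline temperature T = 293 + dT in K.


Q^(2/3) = 151.04
z^(5/3) = 58.659
dT = 25 * 151.04 / 58.659 = 64.370 K
T = 293 + 64.370 = 357.37 K

357.37 K


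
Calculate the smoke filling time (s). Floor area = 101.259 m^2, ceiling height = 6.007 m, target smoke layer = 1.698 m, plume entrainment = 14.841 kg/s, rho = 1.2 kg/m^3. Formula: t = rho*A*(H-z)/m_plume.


H - z = 4.309 m
t = 1.2 * 101.259 * 4.309 / 14.841 = 35.280 s

35.280 s


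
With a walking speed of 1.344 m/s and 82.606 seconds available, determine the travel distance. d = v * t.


d = 1.344 * 82.606 = 111.02 m

111.02 m


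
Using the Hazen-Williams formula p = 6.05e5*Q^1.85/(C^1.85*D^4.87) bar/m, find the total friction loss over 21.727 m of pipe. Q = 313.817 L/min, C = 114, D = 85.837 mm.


Q^1.85 = 41577
C^1.85 = 6386.7
D^4.87 = 2.6121e+09
p/m = 0.0015078 bar/m
p_total = 0.0015078 * 21.727 = 0.032760 bar

0.032760 bar


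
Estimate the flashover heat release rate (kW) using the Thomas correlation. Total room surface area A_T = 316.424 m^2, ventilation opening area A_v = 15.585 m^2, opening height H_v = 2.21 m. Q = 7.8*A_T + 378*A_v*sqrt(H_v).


7.8*A_T = 2468.1
sqrt(H_v) = 1.4866
378*A_v*sqrt(H_v) = 8757.8
Q = 2468.1 + 8757.8 = 11226 kW

11226 kW


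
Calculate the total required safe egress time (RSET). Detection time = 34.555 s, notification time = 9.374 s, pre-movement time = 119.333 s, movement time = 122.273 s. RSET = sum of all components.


Total = 34.555 + 9.374 + 119.333 + 122.273 = 285.535 s

285.535 s


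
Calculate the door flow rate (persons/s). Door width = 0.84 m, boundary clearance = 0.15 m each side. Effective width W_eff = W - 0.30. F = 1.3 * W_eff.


W_eff = 0.84 - 0.30 = 0.54 m
F = 1.3 * 0.54 = 0.702 persons/s

0.702 persons/s


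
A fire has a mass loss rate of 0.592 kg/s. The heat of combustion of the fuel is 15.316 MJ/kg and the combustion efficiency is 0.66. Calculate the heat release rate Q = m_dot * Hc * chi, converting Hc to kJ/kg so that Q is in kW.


Hc = 15.316 MJ/kg = 15.316 * 1000 kJ/kg = 15316 kJ/kg
Q = 0.592 kg/s * 15316 kJ/kg * 0.66 = 5984.3 kW

5984.3 kW


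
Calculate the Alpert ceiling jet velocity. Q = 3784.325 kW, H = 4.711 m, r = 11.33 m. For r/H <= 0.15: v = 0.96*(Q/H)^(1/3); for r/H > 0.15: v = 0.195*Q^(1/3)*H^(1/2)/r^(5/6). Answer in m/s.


r/H = 11.33 / 4.711 = 2.4050
r/H > 0.15, so v = 0.195*Q^(1/3)*H^(1/2)/r^(5/6)
Q^(1/3) = 15.583
H^(1/2) = 2.1705
r^(5/6) = 7.5601
v = 0.195 * 15.583 * 2.1705 / 7.5601 = 0.87243 m/s

0.87243 m/s


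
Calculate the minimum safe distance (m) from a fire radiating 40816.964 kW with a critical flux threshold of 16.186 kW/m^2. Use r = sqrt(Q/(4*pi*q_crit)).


4*pi*q_crit = 203.40
Q/(4*pi*q_crit) = 200.67
r = sqrt(200.67) = 14.166 m

14.166 m


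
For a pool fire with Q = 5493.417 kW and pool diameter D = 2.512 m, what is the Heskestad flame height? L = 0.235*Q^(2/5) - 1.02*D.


Q^(2/5) = 31.328
0.235 * Q^(2/5) = 7.3622
1.02 * D = 2.5622
L = 4.7999 m

4.7999 m


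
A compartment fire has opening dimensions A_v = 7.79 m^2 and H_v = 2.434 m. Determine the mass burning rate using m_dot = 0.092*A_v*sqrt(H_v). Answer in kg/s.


sqrt(H_v) = 1.5601
m_dot = 0.092 * 7.79 * 1.5601 = 1.1181 kg/s

1.1181 kg/s


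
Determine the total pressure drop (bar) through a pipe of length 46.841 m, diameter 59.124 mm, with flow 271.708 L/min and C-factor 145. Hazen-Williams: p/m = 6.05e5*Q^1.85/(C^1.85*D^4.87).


Q^1.85 = 31849
C^1.85 = 9966.2
D^4.87 = 4.2510e+08
p/m = 0.0045480 bar/m
p_total = 0.0045480 * 46.841 = 0.21303 bar

0.21303 bar


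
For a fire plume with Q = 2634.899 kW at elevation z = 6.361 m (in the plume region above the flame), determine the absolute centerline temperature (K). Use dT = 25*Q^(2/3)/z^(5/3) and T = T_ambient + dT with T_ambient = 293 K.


Q^(2/3) = 190.77
z^(5/3) = 21.838
dT = 25 * 190.77 / 21.838 = 218.39 K
T = 293 + 218.39 = 511.39 K

511.39 K


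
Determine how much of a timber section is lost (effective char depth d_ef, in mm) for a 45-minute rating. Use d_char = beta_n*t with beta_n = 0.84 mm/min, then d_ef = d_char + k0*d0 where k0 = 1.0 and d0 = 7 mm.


d_char = 0.84 * 45 = 37.8 mm
d_ef = 37.8 + 1.0*7 = 44.8 mm

44.8 mm


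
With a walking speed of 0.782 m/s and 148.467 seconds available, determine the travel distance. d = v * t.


d = 0.782 * 148.467 = 116.10 m

116.10 m


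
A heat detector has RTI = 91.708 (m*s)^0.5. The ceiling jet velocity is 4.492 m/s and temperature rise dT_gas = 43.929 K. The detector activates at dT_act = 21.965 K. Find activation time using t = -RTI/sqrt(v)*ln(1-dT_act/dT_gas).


dT_act/dT_gas = 0.50001
ln(1 - 0.50001) = -0.69317
t = -91.708 / sqrt(4.492) * -0.69317 = 29.993 s

29.993 s


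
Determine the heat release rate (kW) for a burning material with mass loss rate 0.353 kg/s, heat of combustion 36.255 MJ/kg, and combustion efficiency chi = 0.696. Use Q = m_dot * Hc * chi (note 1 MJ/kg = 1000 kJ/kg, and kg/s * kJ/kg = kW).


Hc = 36.255 MJ/kg = 36.255 * 1000 kJ/kg = 36255 kJ/kg
Q = 0.353 kg/s * 36255 kJ/kg * 0.696 = 8907.4 kW

8907.4 kW


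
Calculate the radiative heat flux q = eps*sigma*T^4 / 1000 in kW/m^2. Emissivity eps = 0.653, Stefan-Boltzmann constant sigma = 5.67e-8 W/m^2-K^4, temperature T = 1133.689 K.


T^4 = 1.6519e+12
q = 0.653 * 5.67e-8 * 1.6519e+12 / 1000 = 61.161 kW/m^2

61.161 kW/m^2


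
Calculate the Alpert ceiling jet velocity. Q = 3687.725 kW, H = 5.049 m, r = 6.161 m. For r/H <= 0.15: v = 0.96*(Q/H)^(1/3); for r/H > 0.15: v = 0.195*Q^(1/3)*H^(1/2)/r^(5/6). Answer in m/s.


r/H = 6.161 / 5.049 = 1.2202
r/H > 0.15, so v = 0.195*Q^(1/3)*H^(1/2)/r^(5/6)
Q^(1/3) = 15.450
H^(1/2) = 2.2470
r^(5/6) = 4.5503
v = 0.195 * 15.450 * 2.2470 / 4.5503 = 1.4877 m/s

1.4877 m/s


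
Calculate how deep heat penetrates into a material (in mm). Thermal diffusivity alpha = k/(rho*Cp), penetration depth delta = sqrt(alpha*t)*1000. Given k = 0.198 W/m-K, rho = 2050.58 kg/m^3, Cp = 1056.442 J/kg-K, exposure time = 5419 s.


alpha = 0.198 / (2050.58 * 1056.442) = 9.1399e-08 m^2/s
alpha * t = 0.00049529
delta = sqrt(0.00049529) * 1000 = 22.255 mm

22.255 mm


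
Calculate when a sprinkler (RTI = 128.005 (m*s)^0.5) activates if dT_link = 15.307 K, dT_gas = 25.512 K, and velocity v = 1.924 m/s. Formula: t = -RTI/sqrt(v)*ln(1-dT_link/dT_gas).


dT_link/dT_gas = 0.59999
ln(1 - 0.59999) = -0.91627
t = -128.005 / sqrt(1.924) * -0.91627 = 84.557 s

84.557 s


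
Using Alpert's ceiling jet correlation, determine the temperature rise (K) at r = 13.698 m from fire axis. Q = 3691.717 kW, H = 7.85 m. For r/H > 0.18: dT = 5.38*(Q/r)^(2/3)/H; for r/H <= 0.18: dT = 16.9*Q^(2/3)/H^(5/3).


r/H = 13.698 / 7.85 = 1.7450
r/H > 0.18, so dT = 5.38*(Q/r)^(2/3)/H
Q/r = 269.51
(Q/r)^(2/3) = 41.724
dT = 5.38 * 41.724 / 7.85 = 28.595 K

28.595 K


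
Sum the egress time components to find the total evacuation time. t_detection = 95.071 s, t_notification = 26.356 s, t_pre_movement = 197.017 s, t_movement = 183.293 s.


Total = 95.071 + 26.356 + 197.017 + 183.293 = 501.737 s

501.737 s


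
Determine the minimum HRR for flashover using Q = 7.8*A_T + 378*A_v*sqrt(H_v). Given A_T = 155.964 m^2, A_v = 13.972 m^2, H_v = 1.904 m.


7.8*A_T = 1216.5
sqrt(H_v) = 1.3799
378*A_v*sqrt(H_v) = 7287.6
Q = 1216.5 + 7287.6 = 8504.1 kW

8504.1 kW


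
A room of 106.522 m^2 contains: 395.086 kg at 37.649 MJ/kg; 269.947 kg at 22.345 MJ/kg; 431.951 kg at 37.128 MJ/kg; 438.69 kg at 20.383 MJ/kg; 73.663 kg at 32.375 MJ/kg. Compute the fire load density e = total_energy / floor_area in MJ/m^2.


Total energy = 395.086*37.649 + 269.947*22.345 + 431.951*37.128 + 438.69*20.383 + 73.663*32.375
= 14874.59 + 6031.966 + 16037.48 + 8941.818 + 2384.840
= 48270.69 MJ
e = 48270.69 / 106.522 = 453.15 MJ/m^2

453.15 MJ/m^2


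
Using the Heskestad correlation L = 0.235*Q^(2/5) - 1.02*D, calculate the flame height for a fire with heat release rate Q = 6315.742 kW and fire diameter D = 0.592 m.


Q^(2/5) = 33.126
0.235 * Q^(2/5) = 7.7846
1.02 * D = 0.60384
L = 7.1808 m

7.1808 m


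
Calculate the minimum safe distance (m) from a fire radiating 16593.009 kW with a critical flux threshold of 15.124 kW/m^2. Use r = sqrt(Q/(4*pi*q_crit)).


4*pi*q_crit = 190.05
Q/(4*pi*q_crit) = 87.307
r = sqrt(87.307) = 9.3438 m

9.3438 m


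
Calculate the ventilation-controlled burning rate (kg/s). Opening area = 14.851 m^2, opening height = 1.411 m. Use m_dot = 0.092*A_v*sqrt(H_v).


sqrt(H_v) = 1.1879
m_dot = 0.092 * 14.851 * 1.1879 = 1.6230 kg/s

1.6230 kg/s


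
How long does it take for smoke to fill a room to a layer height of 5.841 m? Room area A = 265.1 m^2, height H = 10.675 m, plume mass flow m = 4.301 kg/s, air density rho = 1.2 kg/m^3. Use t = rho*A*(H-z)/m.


H - z = 4.834 m
t = 1.2 * 265.1 * 4.834 / 4.301 = 357.54 s

357.54 s


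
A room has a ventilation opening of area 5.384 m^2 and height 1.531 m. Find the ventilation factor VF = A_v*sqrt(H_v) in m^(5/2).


sqrt(H_v) = 1.2373
VF = 5.384 * 1.2373 = 6.6618 m^(5/2)

6.6618 m^(5/2)


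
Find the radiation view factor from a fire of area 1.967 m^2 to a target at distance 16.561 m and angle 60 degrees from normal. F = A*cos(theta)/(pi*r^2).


cos(60 deg) = 0.5
pi*r^2 = 861.63
F = 1.967 * 0.5 / 861.63 = 0.0011414

0.0011414


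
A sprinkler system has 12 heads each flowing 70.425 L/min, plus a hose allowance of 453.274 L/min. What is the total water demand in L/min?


Sprinkler demand = 12 * 70.425 = 845.1 L/min
Total = 845.1 + 453.274 = 1298.374 L/min

1298.374 L/min


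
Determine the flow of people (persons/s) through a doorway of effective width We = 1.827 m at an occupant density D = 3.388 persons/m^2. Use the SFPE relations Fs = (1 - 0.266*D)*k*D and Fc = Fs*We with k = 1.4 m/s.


1 - 0.266*D = 1 - 0.266*3.388 = 0.098792
Fs = 0.098792 * 1.4 * 3.388 = 0.46859 persons/(s*m)
Fc = 0.46859 * 1.827 = 0.85611 persons/s

0.85611 persons/s


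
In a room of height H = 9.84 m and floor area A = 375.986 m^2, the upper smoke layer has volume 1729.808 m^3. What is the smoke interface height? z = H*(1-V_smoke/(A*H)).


V/(A*H) = 0.46755
1 - 0.46755 = 0.53245
z = 9.84 * 0.53245 = 5.2393 m

5.2393 m


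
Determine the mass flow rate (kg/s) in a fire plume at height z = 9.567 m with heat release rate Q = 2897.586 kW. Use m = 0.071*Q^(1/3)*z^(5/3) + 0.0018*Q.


Q^(1/3) = 14.256
z^(5/3) = 43.115
First term = 0.071 * 14.256 * 43.115 = 43.641
Second term = 0.0018 * 2897.586 = 5.2157
m = 48.857 kg/s

48.857 kg/s


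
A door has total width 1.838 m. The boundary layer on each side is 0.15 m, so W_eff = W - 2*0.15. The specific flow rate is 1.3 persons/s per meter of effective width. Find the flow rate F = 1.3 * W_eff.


W_eff = 1.838 - 0.30 = 1.538 m
F = 1.3 * 1.538 = 1.9994 persons/s

1.9994 persons/s


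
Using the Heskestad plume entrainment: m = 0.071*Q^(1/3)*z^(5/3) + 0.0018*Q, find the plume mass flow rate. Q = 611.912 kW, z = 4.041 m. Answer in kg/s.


Q^(1/3) = 8.4898
z^(5/3) = 10.252
First term = 0.071 * 8.4898 * 10.252 = 6.1797
Second term = 0.0018 * 611.912 = 1.1014
m = 7.2812 kg/s

7.2812 kg/s


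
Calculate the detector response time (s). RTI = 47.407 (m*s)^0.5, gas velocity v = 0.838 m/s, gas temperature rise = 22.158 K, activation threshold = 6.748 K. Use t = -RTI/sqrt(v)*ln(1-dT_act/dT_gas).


dT_act/dT_gas = 0.30454
ln(1 - 0.30454) = -0.36318
t = -47.407 / sqrt(0.838) * -0.36318 = 18.808 s

18.808 s


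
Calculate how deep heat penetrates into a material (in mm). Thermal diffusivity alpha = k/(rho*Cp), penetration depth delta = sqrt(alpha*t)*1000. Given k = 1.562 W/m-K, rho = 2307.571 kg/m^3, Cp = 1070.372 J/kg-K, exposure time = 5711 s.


alpha = 1.562 / (2307.571 * 1070.372) = 6.3240e-07 m^2/s
alpha * t = 0.0036116
delta = sqrt(0.0036116) * 1000 = 60.097 mm

60.097 mm


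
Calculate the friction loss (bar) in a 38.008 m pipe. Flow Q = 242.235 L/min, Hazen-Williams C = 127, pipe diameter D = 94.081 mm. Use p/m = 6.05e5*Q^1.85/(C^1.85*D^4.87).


Q^1.85 = 25754
C^1.85 = 7799.0
D^4.87 = 4.0828e+09
p/m = 0.00048933 bar/m
p_total = 0.00048933 * 38.008 = 0.018598 bar

0.018598 bar


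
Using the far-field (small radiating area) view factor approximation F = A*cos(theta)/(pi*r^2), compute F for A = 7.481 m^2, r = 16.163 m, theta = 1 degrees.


cos(1 deg) = 0.99985
pi*r^2 = 820.72
F = 7.481 * 0.99985 / 820.72 = 0.0091138

0.0091138


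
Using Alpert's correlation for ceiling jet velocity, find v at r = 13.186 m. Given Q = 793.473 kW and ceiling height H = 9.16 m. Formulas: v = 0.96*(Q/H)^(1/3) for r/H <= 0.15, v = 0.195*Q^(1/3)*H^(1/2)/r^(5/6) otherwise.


r/H = 13.186 / 9.16 = 1.4395
r/H > 0.15, so v = 0.195*Q^(1/3)*H^(1/2)/r^(5/6)
Q^(1/3) = 9.2579
H^(1/2) = 3.0265
r^(5/6) = 8.5788
v = 0.195 * 9.2579 * 3.0265 / 8.5788 = 0.63689 m/s

0.63689 m/s


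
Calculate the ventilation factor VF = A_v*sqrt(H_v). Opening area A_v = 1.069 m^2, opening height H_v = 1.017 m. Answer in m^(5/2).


sqrt(H_v) = 1.0085
VF = 1.069 * 1.0085 = 1.0780 m^(5/2)

1.0780 m^(5/2)


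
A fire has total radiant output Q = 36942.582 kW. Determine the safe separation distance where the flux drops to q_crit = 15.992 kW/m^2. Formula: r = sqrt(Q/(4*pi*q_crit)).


4*pi*q_crit = 200.96
Q/(4*pi*q_crit) = 183.83
r = sqrt(183.83) = 13.558 m

13.558 m


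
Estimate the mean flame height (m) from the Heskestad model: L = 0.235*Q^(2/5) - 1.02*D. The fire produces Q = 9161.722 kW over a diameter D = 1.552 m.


Q^(2/5) = 38.441
0.235 * Q^(2/5) = 9.0336
1.02 * D = 1.5830
L = 7.4505 m

7.4505 m


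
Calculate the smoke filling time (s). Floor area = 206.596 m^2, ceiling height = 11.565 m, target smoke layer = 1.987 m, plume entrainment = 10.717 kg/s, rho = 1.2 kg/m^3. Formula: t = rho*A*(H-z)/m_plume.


H - z = 9.578 m
t = 1.2 * 206.596 * 9.578 / 10.717 = 221.57 s

221.57 s


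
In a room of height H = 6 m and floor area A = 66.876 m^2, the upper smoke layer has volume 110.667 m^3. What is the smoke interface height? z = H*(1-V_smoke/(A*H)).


V/(A*H) = 0.27580
1 - 0.27580 = 0.72420
z = 6 * 0.72420 = 4.3452 m

4.3452 m


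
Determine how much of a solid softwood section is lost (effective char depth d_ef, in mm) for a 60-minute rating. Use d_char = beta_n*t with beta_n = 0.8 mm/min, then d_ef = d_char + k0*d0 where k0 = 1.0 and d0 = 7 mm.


d_char = 0.8 * 60 = 48 mm
d_ef = 48 + 1.0*7 = 55 mm

55 mm


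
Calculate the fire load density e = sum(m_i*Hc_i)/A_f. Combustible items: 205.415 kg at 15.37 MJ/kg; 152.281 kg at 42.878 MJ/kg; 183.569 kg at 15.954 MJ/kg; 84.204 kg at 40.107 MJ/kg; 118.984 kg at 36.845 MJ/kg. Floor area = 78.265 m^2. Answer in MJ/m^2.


Total energy = 205.415*15.37 + 152.281*42.878 + 183.569*15.954 + 84.204*40.107 + 118.984*36.845
= 3157.229 + 6529.505 + 2928.660 + 3377.170 + 4383.965
= 20376.53 MJ
e = 20376.53 / 78.265 = 260.35 MJ/m^2

260.35 MJ/m^2


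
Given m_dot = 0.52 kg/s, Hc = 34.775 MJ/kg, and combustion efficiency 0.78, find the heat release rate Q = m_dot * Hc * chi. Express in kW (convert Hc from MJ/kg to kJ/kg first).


Hc = 34.775 MJ/kg = 34.775 * 1000 kJ/kg = 34775 kJ/kg
Q = 0.52 kg/s * 34775 kJ/kg * 0.78 = 14104.74 kW

14104.74 kW


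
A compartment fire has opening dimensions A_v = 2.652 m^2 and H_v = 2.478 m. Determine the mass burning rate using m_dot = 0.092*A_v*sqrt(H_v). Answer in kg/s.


sqrt(H_v) = 1.5742
m_dot = 0.092 * 2.652 * 1.5742 = 0.38407 kg/s

0.38407 kg/s
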